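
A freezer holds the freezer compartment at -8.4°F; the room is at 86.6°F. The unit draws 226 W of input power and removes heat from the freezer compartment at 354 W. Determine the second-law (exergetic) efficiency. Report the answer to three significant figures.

0.330

COP_actual = Q̇_C/Ẇ = 354.0/226.0 = 1.566.
In absolute terms T_C = 250.71 K and T_H = 303.48 K, so ΔT = 52.78 K.
COP_Carnot = T_C/ΔT = 250.71/52.78 = 4.750.
η_II = COP_actual/COP_Carnot = 1.566/4.750 = 0.3297.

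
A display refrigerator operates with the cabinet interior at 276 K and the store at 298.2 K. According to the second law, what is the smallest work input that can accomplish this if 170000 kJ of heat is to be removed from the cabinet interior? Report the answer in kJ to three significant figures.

13700 kJ

The reservoir spacing is ΔT = 298.2 − 276 = 22.20 K.
The reversible limit is COP_R = T_C/ΔT = 12.43, so W_min = Q_C/COP = Q_C·ΔT/T_C.
W_min = 170000 × 22.20/276.00 = 13670 kJ.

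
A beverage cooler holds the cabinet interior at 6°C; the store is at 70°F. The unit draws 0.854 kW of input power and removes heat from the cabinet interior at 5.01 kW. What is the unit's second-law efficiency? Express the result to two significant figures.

COP_actual = Q̇_C/Ẇ = 5.010/0.8540 = 5.867.
In absolute terms T_C = 279.15 K and T_H = 294.26 K, so ΔT = 15.11 K.
COP_Carnot = T_C/ΔT = 279.15/15.11 = 18.47.
η_II = COP_actual/COP_Carnot = 5.867/18.47 = 0.3176.

0.32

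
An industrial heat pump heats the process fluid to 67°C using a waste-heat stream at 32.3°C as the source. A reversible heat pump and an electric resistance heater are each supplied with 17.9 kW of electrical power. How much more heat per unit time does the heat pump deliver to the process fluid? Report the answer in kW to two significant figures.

160 kW

In absolute terms T_C = 305.45 K and T_H = 340.15 K, so ΔT = 34.70 K.
COP_Carnot = T_H/ΔT = 340.15/34.70 = 9.803.
The heat pump delivers Q̇_H = COP × Ẇ = 175.5 kW; the resistance heater delivers Ẇ = 17.90 kW.
Extra = (COP − 1)·Ẇ = 157.6 kW.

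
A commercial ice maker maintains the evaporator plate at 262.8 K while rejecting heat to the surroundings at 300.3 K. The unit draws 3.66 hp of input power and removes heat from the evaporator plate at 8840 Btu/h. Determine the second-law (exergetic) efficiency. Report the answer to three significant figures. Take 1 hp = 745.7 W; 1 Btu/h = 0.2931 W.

Converting, Q̇_C = 8840 Btu/h = 3.475 hp, so COP_actual = Q̇_C/Ẇ = 3.475/3.660 = 0.9493.
The reservoir spacing is ΔT = 300.3 − 262.8 = 37.50 K.
COP_Carnot = T_C/ΔT = 262.80/37.50 = 7.008.
η_II = COP_actual/COP_Carnot = 0.9493/7.008 = 0.1355.

0.135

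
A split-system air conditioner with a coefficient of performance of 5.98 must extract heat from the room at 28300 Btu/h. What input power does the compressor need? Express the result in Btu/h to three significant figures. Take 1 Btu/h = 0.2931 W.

4730 Btu/h

Ẇ = Q̇_C/COP = 28300/5.98 = 4732 Btu/h.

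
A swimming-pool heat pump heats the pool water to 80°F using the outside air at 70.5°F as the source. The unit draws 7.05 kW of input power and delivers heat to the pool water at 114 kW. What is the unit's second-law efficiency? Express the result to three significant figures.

0.285

COP_actual = Q̇_H/Ẇ = 114.0/7.050 = 16.17.
In absolute terms T_C = 294.54 K and T_H = 299.82 K, so ΔT = 5.278 K.
COP_Carnot = T_H/ΔT = 299.82/5.278 = 56.81.
η_II = COP_actual/COP_Carnot = 16.17/56.81 = 0.2846.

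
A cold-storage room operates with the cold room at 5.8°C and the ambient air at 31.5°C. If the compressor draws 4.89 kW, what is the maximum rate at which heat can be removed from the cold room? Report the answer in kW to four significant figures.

53.08 kW

In absolute terms T_C = 278.95 K and T_H = 304.65 K, so ΔT = 25.70 K.
COP_Carnot = T_C/ΔT = 278.95/25.70 = 10.85.
Q̇_max = COP_Carnot × Ẇ = 10.85 × 4.890 kW = 53.08 kW.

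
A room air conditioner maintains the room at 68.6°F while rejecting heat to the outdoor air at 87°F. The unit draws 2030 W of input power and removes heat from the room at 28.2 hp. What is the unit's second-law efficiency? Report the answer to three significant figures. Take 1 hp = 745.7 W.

Converting, Q̇_C = 28.20 hp = 21030 W, so COP_actual = Q̇_C/Ẇ = 21030/2030 = 10.36.
In absolute terms T_C = 293.48 K and T_H = 303.71 K, so ΔT = 10.22 K.
COP_Carnot = T_C/ΔT = 293.48/10.22 = 28.71.
η_II = COP_actual/COP_Carnot = 10.36/28.71 = 0.3608.

0.361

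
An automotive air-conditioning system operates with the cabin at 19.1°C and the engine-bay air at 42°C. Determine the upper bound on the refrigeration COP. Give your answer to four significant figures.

12.76

In absolute terms T_C = 292.25 K and T_H = 315.15 K, so ΔT = 22.90 K.
For a reversible cycle, COP_Carnot = T_C/ΔT = 292.25/22.90 = 12.76.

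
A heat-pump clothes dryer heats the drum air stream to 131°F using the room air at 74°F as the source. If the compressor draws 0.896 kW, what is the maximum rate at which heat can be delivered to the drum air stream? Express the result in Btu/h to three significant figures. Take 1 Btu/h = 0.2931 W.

In absolute terms T_C = 296.48 K and T_H = 328.15 K, so ΔT = 31.67 K.
COP_Carnot = T_H/ΔT = 328.15/31.67 = 10.36.
Q̇_max = COP_Carnot × Ẇ = 10.36 × 0.8960 kW = 9.285 kW = 31680 Btu/h.

31700 Btu/h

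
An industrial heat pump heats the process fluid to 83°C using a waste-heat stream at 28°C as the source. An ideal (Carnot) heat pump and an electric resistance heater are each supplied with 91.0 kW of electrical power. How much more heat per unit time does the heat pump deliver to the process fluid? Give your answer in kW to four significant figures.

498.3 kW

In absolute terms T_C = 301.15 K and T_H = 356.15 K, so ΔT = 55.00 K.
COP_Carnot = T_H/ΔT = 356.15/55.00 = 6.475.
The heat pump delivers Q̇_H = COP × Ẇ = 589.3 kW; the resistance heater delivers Ẇ = 91.00 kW.
Extra = (COP − 1)·Ẇ = 498.3 kW.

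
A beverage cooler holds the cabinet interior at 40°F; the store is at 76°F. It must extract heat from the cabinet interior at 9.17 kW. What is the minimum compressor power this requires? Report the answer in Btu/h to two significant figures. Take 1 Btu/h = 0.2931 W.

2300 Btu/h

In absolute terms T_C = 277.59 K and T_H = 297.59 K, so ΔT = 20.00 K.
COP_Carnot = T_C/ΔT = 277.59/20.00 = 13.88.
Ẇ_min = Q̇/COP_Carnot = 9.170/13.88 = 0.6607 kW = 2254 Btu/h.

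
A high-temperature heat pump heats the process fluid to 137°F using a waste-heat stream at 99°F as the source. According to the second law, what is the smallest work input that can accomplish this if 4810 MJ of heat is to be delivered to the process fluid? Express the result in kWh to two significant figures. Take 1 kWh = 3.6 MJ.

85 kWh

In absolute terms T_C = 310.37 K and T_H = 331.48 K, so ΔT = 21.11 K.
The reversible limit is COP_HP = T_H/ΔT = 15.70, so W_min = Q_H/COP = Q_H·ΔT/T_H.
W_min = 4810 × 21.11/331.48 = 306.3 MJ = 85.09 kWh.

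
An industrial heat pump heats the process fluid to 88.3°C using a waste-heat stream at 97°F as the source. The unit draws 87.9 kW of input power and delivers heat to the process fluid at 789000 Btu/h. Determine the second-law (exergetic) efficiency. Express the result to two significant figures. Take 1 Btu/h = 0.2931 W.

Converting, Q̇_H = 789000 Btu/h = 231.3 kW, so COP_actual = Q̇_H/Ẇ = 231.3/87.90 = 2.631.
In absolute terms T_C = 309.26 K and T_H = 361.45 K, so ΔT = 52.19 K.
COP_Carnot = T_H/ΔT = 361.45/52.19 = 6.926.
η_II = COP_actual/COP_Carnot = 2.631/6.926 = 0.3799.

0.38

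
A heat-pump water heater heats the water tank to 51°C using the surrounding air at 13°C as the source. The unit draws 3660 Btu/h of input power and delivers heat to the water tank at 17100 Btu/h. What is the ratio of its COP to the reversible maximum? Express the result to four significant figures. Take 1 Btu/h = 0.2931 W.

COP_actual = Q̇_H/Ẇ = 17100/3660 = 4.672.
In absolute terms T_C = 286.15 K and T_H = 324.15 K, so ΔT = 38.00 K.
COP_Carnot = T_H/ΔT = 324.15/38.00 = 8.530.
η_II = COP_actual/COP_Carnot = 4.672/8.530 = 0.5477.

0.5477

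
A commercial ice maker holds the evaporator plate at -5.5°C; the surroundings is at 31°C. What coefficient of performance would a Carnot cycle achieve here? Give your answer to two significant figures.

7.3

In absolute terms T_C = 267.65 K and T_H = 304.15 K, so ΔT = 36.50 K.
For a reversible cycle, COP_Carnot = T_C/ΔT = 267.65/36.50 = 7.333.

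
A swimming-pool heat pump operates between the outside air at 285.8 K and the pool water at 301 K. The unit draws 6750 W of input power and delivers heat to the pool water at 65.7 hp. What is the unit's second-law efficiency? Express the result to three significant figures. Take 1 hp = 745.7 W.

0.367

Converting, Q̇_H = 65.70 hp = 48990 W, so COP_actual = Q̇_H/Ẇ = 48990/6750 = 7.258.
The reservoir spacing is ΔT = 301 − 285.8 = 15.20 K.
COP_Carnot = T_H/ΔT = 301.00/15.20 = 19.80.
η_II = COP_actual/COP_Carnot = 7.258/19.80 = 0.3665.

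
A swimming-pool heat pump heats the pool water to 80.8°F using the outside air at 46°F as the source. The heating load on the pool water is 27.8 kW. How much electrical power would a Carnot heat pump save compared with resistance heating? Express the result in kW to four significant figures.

26.01 kW

In absolute terms T_C = 280.93 K and T_H = 300.26 K, so ΔT = 19.33 K.
COP_Carnot = T_H/ΔT = 300.26/19.33 = 15.53.
Resistance heating needs Ẇ_res = Q̇_H = 27.80 kW; the reversible heat pump needs only Ẇ_hp = Q̇_H/COP = 1.790 kW.
Saving = 27.80 − 1.790 = 26.01 kW.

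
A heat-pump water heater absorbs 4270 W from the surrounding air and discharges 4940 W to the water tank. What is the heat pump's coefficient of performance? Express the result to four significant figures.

The first law gives Q̇_H = Q̇_C + Ẇ, so the three rates are Q̇_C = 4270, Q̇_H = 4940, Ẇ = 670.0 W.
COP_HP = Q̇_H/Ẇ = 4940/670.0 = 7.373.

7.373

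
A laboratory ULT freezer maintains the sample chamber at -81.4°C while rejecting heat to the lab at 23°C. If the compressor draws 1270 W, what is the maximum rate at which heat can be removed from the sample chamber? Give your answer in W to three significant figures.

2330 W

In absolute terms T_C = 191.75 K and T_H = 296.15 K, so ΔT = 104.4 K.
COP_Carnot = T_C/ΔT = 191.75/104.4 = 1.837.
Q̇_max = COP_Carnot × Ẇ = 1.837 × 1270 W = 2333 W.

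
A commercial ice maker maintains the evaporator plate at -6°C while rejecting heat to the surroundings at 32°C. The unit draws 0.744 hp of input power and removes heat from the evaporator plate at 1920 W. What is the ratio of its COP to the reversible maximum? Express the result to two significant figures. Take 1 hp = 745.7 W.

0.49

Converting, Q̇_C = 1920 W = 2.575 hp, so COP_actual = Q̇_C/Ẇ = 2.575/0.7440 = 3.461.
In absolute terms T_C = 267.15 K and T_H = 305.15 K, so ΔT = 38.00 K.
COP_Carnot = T_C/ΔT = 267.15/38.00 = 7.030.
η_II = COP_actual/COP_Carnot = 3.461/7.030 = 0.4923.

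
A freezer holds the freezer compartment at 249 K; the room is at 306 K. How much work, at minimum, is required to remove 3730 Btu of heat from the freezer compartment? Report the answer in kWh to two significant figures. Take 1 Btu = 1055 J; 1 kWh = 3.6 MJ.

0.25 kWh

The reservoir spacing is ΔT = 306 − 249 = 57.00 K.
The reversible limit is COP_R = T_C/ΔT = 4.368, so W_min = Q_C/COP = Q_C·ΔT/T_C.
W_min = 3730 × 57.00/249.00 = 853.9 Btu = 0.2502 kWh.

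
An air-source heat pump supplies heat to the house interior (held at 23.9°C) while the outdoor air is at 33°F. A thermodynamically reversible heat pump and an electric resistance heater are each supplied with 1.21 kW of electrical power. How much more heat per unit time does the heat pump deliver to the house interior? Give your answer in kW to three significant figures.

In absolute terms T_C = 273.71 K and T_H = 297.05 K, so ΔT = 23.34 K.
COP_Carnot = T_H/ΔT = 297.05/23.34 = 12.72.
The heat pump delivers Q̇_H = COP × Ẇ = 15.40 kW; the resistance heater delivers Ẇ = 1.210 kW.
Extra = (COP − 1)·Ẇ = 14.19 kW.

14.2 kW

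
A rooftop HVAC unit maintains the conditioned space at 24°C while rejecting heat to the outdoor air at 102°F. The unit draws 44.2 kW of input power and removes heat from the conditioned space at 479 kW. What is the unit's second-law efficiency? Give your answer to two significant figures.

COP_actual = Q̇_C/Ẇ = 479.0/44.20 = 10.84.
In absolute terms T_C = 297.15 K and T_H = 312.04 K, so ΔT = 14.89 K.
COP_Carnot = T_C/ΔT = 297.15/14.89 = 19.96.
η_II = COP_actual/COP_Carnot = 10.84/19.96 = 0.5430.

0.54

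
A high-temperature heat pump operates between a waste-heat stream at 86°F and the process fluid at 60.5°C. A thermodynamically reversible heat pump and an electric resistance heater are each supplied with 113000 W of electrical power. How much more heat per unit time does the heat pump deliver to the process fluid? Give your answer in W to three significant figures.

In absolute terms T_C = 303.15 K and T_H = 333.65 K, so ΔT = 30.50 K.
COP_Carnot = T_H/ΔT = 333.65/30.50 = 10.94.
The heat pump delivers Q̇_H = COP × Ẇ = 1236000 W; the resistance heater delivers Ẇ = 113000 W.
Extra = (COP − 1)·Ẇ = 1123000 W.

1120000 W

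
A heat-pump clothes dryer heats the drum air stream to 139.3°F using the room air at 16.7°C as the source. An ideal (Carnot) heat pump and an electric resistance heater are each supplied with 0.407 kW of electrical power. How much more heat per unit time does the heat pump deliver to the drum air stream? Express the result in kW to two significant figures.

In absolute terms T_C = 289.85 K and T_H = 332.76 K, so ΔT = 42.91 K.
COP_Carnot = T_H/ΔT = 332.76/42.91 = 7.755.
The heat pump delivers Q̇_H = COP × Ẇ = 3.156 kW; the resistance heater delivers Ẇ = 0.4070 kW.
Extra = (COP − 1)·Ẇ = 2.749 kW.

2.7 kW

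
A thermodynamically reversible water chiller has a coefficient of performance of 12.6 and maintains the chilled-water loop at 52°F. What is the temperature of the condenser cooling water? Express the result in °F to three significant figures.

COP_R = T_C/(T_H − T_C) gives T_H − T_C = T_C/COP.
With T_C = 284.26 K, T_H = 284.26 × (1 + 1/12.6) = 306.82 K.
Converting, 306.82 K = 92.61°F.

92.6 °F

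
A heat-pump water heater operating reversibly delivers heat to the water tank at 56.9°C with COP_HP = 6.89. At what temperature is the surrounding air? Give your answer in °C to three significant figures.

COP_HP = T_H/(T_H − T_C) gives T_H − T_C = T_H/COP.
With T_H = 330.05 K, T_C = 330.05 × (1 − 1/6.89) = 282.15 K.
Converting, 282.15 K = 9.00°C.

9.00 °C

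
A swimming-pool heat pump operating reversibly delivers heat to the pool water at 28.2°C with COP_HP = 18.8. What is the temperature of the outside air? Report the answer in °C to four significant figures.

COP_HP = T_H/(T_H − T_C) gives T_H − T_C = T_H/COP.
With T_H = 301.35 K, T_C = 301.35 × (1 − 1/18.8) = 285.32 K.
Converting, 285.32 K = 12.17°C.

12.17 °C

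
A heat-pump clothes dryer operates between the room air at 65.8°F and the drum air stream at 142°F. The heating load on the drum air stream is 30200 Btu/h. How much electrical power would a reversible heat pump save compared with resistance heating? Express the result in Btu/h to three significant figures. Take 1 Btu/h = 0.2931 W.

In absolute terms T_C = 291.93 K and T_H = 334.26 K, so ΔT = 42.33 K.
COP_Carnot = T_H/ΔT = 334.26/42.33 = 7.896.
Resistance heating needs Ẇ_res = Q̇_H = 30200 Btu/h; the reversible heat pump needs only Ẇ_hp = Q̇_H/COP = 3825 Btu/h.
Saving = 30200 − 3825 = 26380 Btu/h.

26400 Btu/h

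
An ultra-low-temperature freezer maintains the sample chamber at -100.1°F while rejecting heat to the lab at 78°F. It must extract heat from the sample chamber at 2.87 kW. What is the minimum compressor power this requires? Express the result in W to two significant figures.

1400 W

In absolute terms T_C = 199.76 K and T_H = 298.71 K, so ΔT = 98.94 K.
COP_Carnot = T_C/ΔT = 199.76/98.94 = 2.019.
Ẇ_min = Q̇/COP_Carnot = 2.870/2.019 = 1.422 kW = 1422 W.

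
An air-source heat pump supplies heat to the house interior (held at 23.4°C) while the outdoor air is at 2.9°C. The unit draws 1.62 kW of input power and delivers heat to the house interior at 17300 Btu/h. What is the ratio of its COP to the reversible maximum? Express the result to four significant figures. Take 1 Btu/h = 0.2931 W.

0.2164

Converting, Q̇_H = 17300 Btu/h = 5.071 kW, so COP_actual = Q̇_H/Ẇ = 5.071/1.620 = 3.130.
In absolute terms T_C = 276.05 K and T_H = 296.55 K, so ΔT = 20.50 K.
COP_Carnot = T_H/ΔT = 296.55/20.50 = 14.47.
η_II = COP_actual/COP_Carnot = 3.130/14.47 = 0.2164.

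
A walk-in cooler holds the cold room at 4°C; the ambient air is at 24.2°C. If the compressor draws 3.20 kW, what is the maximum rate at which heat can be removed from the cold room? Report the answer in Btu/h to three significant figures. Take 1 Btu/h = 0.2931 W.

In absolute terms T_C = 277.15 K and T_H = 297.35 K, so ΔT = 20.20 K.
COP_Carnot = T_C/ΔT = 277.15/20.20 = 13.72.
Q̇_max = COP_Carnot × Ẇ = 13.72 × 3.200 kW = 43.90 kW = 149800 Btu/h.

150000 Btu/h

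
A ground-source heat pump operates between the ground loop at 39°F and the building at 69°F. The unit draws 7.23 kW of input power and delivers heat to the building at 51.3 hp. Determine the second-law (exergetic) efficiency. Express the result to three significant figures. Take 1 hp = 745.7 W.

Converting, Q̇_H = 51.30 hp = 38.25 kW, so COP_actual = Q̇_H/Ẇ = 38.25/7.230 = 5.291.
In absolute terms T_C = 277.04 K and T_H = 293.71 K, so ΔT = 16.67 K.
COP_Carnot = T_H/ΔT = 293.71/16.67 = 17.62.
η_II = COP_actual/COP_Carnot = 5.291/17.62 = 0.3002.

0.300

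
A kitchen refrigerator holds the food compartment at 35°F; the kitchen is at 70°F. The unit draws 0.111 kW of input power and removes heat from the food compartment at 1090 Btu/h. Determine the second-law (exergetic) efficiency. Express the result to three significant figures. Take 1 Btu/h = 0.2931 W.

0.204

Converting, Q̇_C = 1090 Btu/h = 0.3195 kW, so COP_actual = Q̇_C/Ẇ = 0.3195/0.1110 = 2.878.
In absolute terms T_C = 274.82 K and T_H = 294.26 K, so ΔT = 19.44 K.
COP_Carnot = T_C/ΔT = 274.82/19.44 = 14.13.
η_II = COP_actual/COP_Carnot = 2.878/14.13 = 0.2036.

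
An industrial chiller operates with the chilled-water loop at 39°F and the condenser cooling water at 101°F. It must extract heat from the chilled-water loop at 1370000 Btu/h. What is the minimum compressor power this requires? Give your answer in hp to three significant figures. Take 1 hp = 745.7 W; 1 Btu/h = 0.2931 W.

In absolute terms T_C = 277.04 K and T_H = 311.48 K, so ΔT = 34.44 K.
COP_Carnot = T_C/ΔT = 277.04/34.44 = 8.043.
Ẇ_min = Q̇/COP_Carnot = 1370000/8.043 = 170300 Btu/h = 66.95 hp.

67.0 hp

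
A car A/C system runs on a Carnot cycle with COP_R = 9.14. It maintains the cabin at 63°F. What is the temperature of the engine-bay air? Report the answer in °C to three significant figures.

COP_R = T_C/(T_H − T_C) gives T_H − T_C = T_C/COP.
With T_C = 290.37 K, T_H = 290.37 × (1 + 1/9.14) = 322.14 K.
Converting, 322.14 K = 48.99°C.

49.0 °C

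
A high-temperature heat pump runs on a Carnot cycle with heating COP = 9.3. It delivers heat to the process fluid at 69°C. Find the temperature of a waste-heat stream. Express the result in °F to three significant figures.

COP_HP = T_H/(T_H − T_C) gives T_H − T_C = T_H/COP.
With T_H = 342.15 K, T_C = 342.15 × (1 − 1/9.3) = 305.36 K.
Converting, 305.36 K = 89.98°F.

90.0 °F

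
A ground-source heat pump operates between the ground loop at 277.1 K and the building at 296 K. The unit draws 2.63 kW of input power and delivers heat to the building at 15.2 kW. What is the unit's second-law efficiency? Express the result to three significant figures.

COP_actual = Q̇_H/Ẇ = 15.20/2.630 = 5.779.
The reservoir spacing is ΔT = 296 − 277.1 = 18.90 K.
COP_Carnot = T_H/ΔT = 296.00/18.90 = 15.66.
η_II = COP_actual/COP_Carnot = 5.779/15.66 = 0.3690.

0.369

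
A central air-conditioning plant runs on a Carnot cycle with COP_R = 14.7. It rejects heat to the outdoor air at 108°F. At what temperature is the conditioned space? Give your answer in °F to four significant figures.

71.84 °F

For a Carnot refrigerator COP_R = T_C/(T_H − T_C), so T_C = COP·T_H/(1 + COP).
With T_H = 315.37 K, T_C = 14.7 × 315.37/15.70 = 295.28 K.
Converting, 295.28 K = 71.84°F.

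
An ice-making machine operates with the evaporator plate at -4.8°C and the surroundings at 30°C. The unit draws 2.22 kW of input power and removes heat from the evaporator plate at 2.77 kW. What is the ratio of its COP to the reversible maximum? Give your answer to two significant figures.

COP_actual = Q̇_C/Ẇ = 2.770/2.220 = 1.248.
In absolute terms T_C = 268.35 K and T_H = 303.15 K, so ΔT = 34.80 K.
COP_Carnot = T_C/ΔT = 268.35/34.80 = 7.711.
η_II = COP_actual/COP_Carnot = 1.248/7.711 = 0.1618.

0.16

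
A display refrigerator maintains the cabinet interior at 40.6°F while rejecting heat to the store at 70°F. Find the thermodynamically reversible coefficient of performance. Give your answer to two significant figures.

17

In absolute terms T_C = 277.93 K and T_H = 294.26 K, so ΔT = 16.33 K.
For a reversible cycle, COP_Carnot = T_C/ΔT = 277.93/16.33 = 17.02.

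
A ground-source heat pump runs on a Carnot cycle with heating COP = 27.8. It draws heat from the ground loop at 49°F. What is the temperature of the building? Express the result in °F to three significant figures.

COP_HP = T_H/(T_H − T_C) rearranges to T_H = COP·T_C/(COP − 1).
With T_C = 282.59 K, T_H = 27.8 × 282.59/26.80 = 293.14 K.
Converting, 293.14 K = 67.98°F.

68.0 °F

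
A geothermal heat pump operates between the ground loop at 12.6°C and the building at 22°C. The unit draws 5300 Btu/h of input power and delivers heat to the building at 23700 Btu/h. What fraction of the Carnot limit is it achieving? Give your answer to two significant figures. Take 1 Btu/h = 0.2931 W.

COP_actual = Q̇_H/Ẇ = 23700/5300 = 4.472.
In absolute terms T_C = 285.75 K and T_H = 295.15 K, so ΔT = 9.400 K.
COP_Carnot = T_H/ΔT = 295.15/9.400 = 31.40.
η_II = COP_actual/COP_Carnot = 4.472/31.40 = 0.1424.

0.14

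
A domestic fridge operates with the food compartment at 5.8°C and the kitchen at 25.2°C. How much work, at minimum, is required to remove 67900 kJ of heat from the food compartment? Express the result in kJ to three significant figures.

4720 kJ

In absolute terms T_C = 278.95 K and T_H = 298.35 K, so ΔT = 19.40 K.
The reversible limit is COP_R = T_C/ΔT = 14.38, so W_min = Q_C/COP = Q_C·ΔT/T_C.
W_min = 67900 × 19.40/278.95 = 4722 kJ.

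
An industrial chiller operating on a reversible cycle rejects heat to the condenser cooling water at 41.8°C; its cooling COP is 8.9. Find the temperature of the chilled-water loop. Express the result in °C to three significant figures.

9.99 °C

For a Carnot refrigerator COP_R = T_C/(T_H − T_C), so T_C = COP·T_H/(1 + COP).
With T_H = 314.95 K, T_C = 8.9 × 314.95/9.900 = 283.14 K.
Converting, 283.14 K = 9.99°C.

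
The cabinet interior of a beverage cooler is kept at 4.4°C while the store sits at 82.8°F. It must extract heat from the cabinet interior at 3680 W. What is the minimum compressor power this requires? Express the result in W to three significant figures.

316 W

In absolute terms T_C = 277.55 K and T_H = 301.37 K, so ΔT = 23.82 K.
COP_Carnot = T_C/ΔT = 277.55/23.82 = 11.65.
Ẇ_min = Q̇/COP_Carnot = 3680/11.65 = 315.9 W.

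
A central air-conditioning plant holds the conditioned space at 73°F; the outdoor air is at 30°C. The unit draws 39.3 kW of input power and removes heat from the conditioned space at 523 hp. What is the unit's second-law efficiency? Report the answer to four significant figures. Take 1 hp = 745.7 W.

0.2422

Converting, Q̇_C = 523.0 hp = 390.0 kW, so COP_actual = Q̇_C/Ẇ = 390.0/39.30 = 9.924.
In absolute terms T_C = 295.93 K and T_H = 303.15 K, so ΔT = 7.222 K.
COP_Carnot = T_C/ΔT = 295.93/7.222 = 40.97.
η_II = COP_actual/COP_Carnot = 9.924/40.97 = 0.2422.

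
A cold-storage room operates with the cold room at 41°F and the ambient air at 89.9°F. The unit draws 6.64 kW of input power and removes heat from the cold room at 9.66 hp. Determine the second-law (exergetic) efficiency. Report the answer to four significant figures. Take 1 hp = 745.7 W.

0.1060

Converting, Q̇_C = 9.660 hp = 7.203 kW, so COP_actual = Q̇_C/Ẇ = 7.203/6.640 = 1.085.
In absolute terms T_C = 278.15 K and T_H = 305.32 K, so ΔT = 27.17 K.
COP_Carnot = T_C/ΔT = 278.15/27.17 = 10.24.
η_II = COP_actual/COP_Carnot = 1.085/10.24 = 0.1060.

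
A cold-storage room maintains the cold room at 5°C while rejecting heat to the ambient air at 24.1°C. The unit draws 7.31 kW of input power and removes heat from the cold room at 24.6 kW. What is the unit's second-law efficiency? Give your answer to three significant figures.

COP_actual = Q̇_C/Ẇ = 24.60/7.310 = 3.365.
In absolute terms T_C = 278.15 K and T_H = 297.25 K, so ΔT = 19.10 K.
COP_Carnot = T_C/ΔT = 278.15/19.10 = 14.56.
η_II = COP_actual/COP_Carnot = 3.365/14.56 = 0.2311.

0.231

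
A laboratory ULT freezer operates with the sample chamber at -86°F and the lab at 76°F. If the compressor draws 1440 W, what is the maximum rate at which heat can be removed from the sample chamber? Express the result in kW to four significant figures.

In absolute terms T_C = 207.59 K and T_H = 297.59 K, so ΔT = 90.00 K.
COP_Carnot = T_C/ΔT = 207.59/90.00 = 2.307.
Q̇_max = COP_Carnot × Ẇ = 2.307 × 1440 W = 3322 W = 3.322 kW.

3.322 kW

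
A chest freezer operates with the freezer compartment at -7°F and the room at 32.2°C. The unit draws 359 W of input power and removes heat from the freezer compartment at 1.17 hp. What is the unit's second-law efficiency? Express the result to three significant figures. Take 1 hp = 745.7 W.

0.521

Converting, Q̇_C = 1.170 hp = 872.5 W, so COP_actual = Q̇_C/Ẇ = 872.5/359.0 = 2.430.
In absolute terms T_C = 251.48 K and T_H = 305.35 K, so ΔT = 53.87 K.
COP_Carnot = T_C/ΔT = 251.48/53.87 = 4.669.
η_II = COP_actual/COP_Carnot = 2.430/4.669 = 0.5206.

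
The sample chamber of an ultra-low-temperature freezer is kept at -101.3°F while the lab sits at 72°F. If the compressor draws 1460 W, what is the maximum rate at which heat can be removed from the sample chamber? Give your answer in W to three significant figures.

In absolute terms T_C = 199.09 K and T_H = 295.37 K, so ΔT = 96.28 K.
COP_Carnot = T_C/ΔT = 199.09/96.28 = 2.068.
Q̇_max = COP_Carnot × Ẇ = 2.068 × 1460 W = 3019 W.

3020 W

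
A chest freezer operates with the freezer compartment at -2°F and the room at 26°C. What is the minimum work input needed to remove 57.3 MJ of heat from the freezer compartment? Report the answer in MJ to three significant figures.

In absolute terms T_C = 254.26 K and T_H = 299.15 K, so ΔT = 44.89 K.
The reversible limit is COP_R = T_C/ΔT = 5.664, so W_min = Q_C/COP = Q_C·ΔT/T_C.
W_min = 57.30 × 44.89/254.26 = 10.12 MJ.

10.1 MJ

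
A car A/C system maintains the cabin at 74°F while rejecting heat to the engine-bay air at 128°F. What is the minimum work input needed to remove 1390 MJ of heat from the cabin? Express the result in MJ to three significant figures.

In absolute terms T_C = 296.48 K and T_H = 326.48 K, so ΔT = 30.00 K.
The reversible limit is COP_R = T_C/ΔT = 9.883, so W_min = Q_C/COP = Q_C·ΔT/T_C.
W_min = 1390 × 30.00/296.48 = 140.6 MJ.

141 MJ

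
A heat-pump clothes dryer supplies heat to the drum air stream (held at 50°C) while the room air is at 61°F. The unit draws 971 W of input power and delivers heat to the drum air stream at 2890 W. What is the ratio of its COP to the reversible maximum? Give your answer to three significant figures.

0.312

COP_actual = Q̇_H/Ẇ = 2890/971.0 = 2.976.
In absolute terms T_C = 289.26 K and T_H = 323.15 K, so ΔT = 33.89 K.
COP_Carnot = T_H/ΔT = 323.15/33.89 = 9.536.
η_II = COP_actual/COP_Carnot = 2.976/9.536 = 0.3121.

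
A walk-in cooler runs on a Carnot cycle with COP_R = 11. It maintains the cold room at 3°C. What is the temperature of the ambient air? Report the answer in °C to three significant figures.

28.1 °C

COP_R = T_C/(T_H − T_C) gives T_H − T_C = T_C/COP.
With T_C = 276.15 K, T_H = 276.15 × (1 + 1/11) = 301.25 K.
Converting, 301.25 K = 28.10°C.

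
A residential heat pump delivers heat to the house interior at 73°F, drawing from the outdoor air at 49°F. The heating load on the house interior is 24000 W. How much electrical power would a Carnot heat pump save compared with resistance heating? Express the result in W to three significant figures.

22900 W

In absolute terms T_C = 282.59 K and T_H = 295.93 K, so ΔT = 13.33 K.
COP_Carnot = T_H/ΔT = 295.93/13.33 = 22.19.
Resistance heating needs Ẇ_res = Q̇_H = 24000 W; the reversible heat pump needs only Ẇ_hp = Q̇_H/COP = 1081 W.
Saving = 24000 − 1081 = 22920 W.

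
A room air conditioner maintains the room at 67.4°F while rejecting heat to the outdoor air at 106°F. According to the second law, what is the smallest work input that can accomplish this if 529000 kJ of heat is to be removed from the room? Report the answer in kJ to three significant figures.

38700 kJ

In absolute terms T_C = 292.82 K and T_H = 314.26 K, so ΔT = 21.44 K.
The reversible limit is COP_R = T_C/ΔT = 13.65, so W_min = Q_C/COP = Q_C·ΔT/T_C.
W_min = 529000 × 21.44/292.82 = 38740 kJ.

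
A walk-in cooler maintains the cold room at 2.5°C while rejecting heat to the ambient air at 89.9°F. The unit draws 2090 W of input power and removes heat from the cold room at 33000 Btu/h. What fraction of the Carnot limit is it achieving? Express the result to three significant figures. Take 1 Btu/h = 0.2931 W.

0.498

Converting, Q̇_C = 33000 Btu/h = 9672 W, so COP_actual = Q̇_C/Ẇ = 9672/2090 = 4.628.
In absolute terms T_C = 275.65 K and T_H = 305.32 K, so ΔT = 29.67 K.
COP_Carnot = T_C/ΔT = 275.65/29.67 = 9.292.
η_II = COP_actual/COP_Carnot = 4.628/9.292 = 0.4981.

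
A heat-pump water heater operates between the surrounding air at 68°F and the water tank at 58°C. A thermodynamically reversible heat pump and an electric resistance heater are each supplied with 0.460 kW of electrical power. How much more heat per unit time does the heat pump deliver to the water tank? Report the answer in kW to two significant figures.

3.5 kW

In absolute terms T_C = 293.15 K and T_H = 331.15 K, so ΔT = 38.00 K.
COP_Carnot = T_H/ΔT = 331.15/38.00 = 8.714.
The heat pump delivers Q̇_H = COP × Ẇ = 4.009 kW; the resistance heater delivers Ẇ = 0.4600 kW.
Extra = (COP − 1)·Ẇ = 3.549 kW.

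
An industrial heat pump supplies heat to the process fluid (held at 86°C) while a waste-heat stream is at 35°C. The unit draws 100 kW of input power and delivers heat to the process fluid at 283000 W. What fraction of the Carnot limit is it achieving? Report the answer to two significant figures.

Converting, Q̇_H = 283000 W = 283.0 kW, so COP_actual = Q̇_H/Ẇ = 283.0/100.0 = 2.830.
In absolute terms T_C = 308.15 K and T_H = 359.15 K, so ΔT = 51.00 K.
COP_Carnot = T_H/ΔT = 359.15/51.00 = 7.042.
η_II = COP_actual/COP_Carnot = 2.830/7.042 = 0.4019.

0.40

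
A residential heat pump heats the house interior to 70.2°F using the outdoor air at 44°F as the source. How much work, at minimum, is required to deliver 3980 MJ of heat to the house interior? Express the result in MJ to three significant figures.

197 MJ

In absolute terms T_C = 279.82 K and T_H = 294.37 K, so ΔT = 14.56 K.
The reversible limit is COP_HP = T_H/ΔT = 20.22, so W_min = Q_H/COP = Q_H·ΔT/T_H.
W_min = 3980 × 14.56/294.37 = 196.8 MJ.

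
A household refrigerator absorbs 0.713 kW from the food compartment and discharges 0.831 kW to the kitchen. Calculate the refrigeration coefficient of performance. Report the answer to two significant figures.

The first law gives Q̇_H = Q̇_C + Ẇ, so the three rates are Q̇_C = 0.7130, Q̇_H = 0.8310, Ẇ = 0.1180 kW.
COP_R = Q̇_C/Ẇ = 0.7130/0.1180 = 6.042.

6.0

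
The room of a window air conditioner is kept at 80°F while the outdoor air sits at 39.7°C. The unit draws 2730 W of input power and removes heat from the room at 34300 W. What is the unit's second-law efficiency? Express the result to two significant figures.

0.55

COP_actual = Q̇_C/Ẇ = 34300/2730 = 12.56.
In absolute terms T_C = 299.82 K and T_H = 312.85 K, so ΔT = 13.03 K.
COP_Carnot = T_C/ΔT = 299.82/13.03 = 23.00.
η_II = COP_actual/COP_Carnot = 12.56/23.00 = 0.5462.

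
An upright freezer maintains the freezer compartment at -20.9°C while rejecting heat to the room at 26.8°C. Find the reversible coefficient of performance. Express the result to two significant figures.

5.3

In absolute terms T_C = 252.25 K and T_H = 299.95 K, so ΔT = 47.70 K.
For a reversible cycle, COP_Carnot = T_C/ΔT = 252.25/47.70 = 5.288.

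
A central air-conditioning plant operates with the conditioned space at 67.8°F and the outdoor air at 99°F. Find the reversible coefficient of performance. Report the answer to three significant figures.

In absolute terms T_C = 293.04 K and T_H = 310.37 K, so ΔT = 17.33 K.
For a reversible cycle, COP_Carnot = T_C/ΔT = 293.04/17.33 = 16.91.

16.9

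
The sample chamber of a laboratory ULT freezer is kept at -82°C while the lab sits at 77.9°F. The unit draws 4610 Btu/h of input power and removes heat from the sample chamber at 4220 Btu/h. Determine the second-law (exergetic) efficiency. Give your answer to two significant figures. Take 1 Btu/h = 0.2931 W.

COP_actual = Q̇_C/Ẇ = 4220/4610 = 0.9154.
In absolute terms T_C = 191.15 K and T_H = 298.65 K, so ΔT = 107.5 K.
COP_Carnot = T_C/ΔT = 191.15/107.5 = 1.778.
η_II = COP_actual/COP_Carnot = 0.9154/1.778 = 0.5148.

0.51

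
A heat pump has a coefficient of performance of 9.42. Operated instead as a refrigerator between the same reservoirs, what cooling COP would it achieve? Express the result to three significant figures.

Since Q_H = Q_C + W for any cycle, COP_R = Q_C/W = Q_H/W − 1.
COP_R = 9.42 − 1 = 8.42.

8.42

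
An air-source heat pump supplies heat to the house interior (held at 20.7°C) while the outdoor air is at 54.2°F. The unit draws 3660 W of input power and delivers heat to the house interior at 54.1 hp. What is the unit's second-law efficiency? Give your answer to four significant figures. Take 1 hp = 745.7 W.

Converting, Q̇_H = 54.10 hp = 40340 W, so COP_actual = Q̇_H/Ẇ = 40340/3660 = 11.02.
In absolute terms T_C = 285.48 K and T_H = 293.85 K, so ΔT = 8.367 K.
COP_Carnot = T_H/ΔT = 293.85/8.367 = 35.12.
η_II = COP_actual/COP_Carnot = 11.02/35.12 = 0.3138.

0.3138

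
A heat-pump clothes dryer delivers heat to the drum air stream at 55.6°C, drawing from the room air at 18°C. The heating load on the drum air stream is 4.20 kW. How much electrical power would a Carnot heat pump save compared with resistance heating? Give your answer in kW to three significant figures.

In absolute terms T_C = 291.15 K and T_H = 328.75 K, so ΔT = 37.60 K.
COP_Carnot = T_H/ΔT = 328.75/37.60 = 8.743.
Resistance heating needs Ẇ_res = Q̇_H = 4.200 kW; the reversible heat pump needs only Ẇ_hp = Q̇_H/COP = 0.4804 kW.
Saving = 4.200 − 0.4804 = 3.720 kW.

3.72 kW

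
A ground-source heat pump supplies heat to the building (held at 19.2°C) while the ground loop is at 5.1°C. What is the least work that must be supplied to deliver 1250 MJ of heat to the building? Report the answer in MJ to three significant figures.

60.3 MJ

In absolute terms T_C = 278.25 K and T_H = 292.35 K, so ΔT = 14.10 K.
The reversible limit is COP_HP = T_H/ΔT = 20.73, so W_min = Q_H/COP = Q_H·ΔT/T_H.
W_min = 1250 × 14.10/292.35 = 60.29 MJ.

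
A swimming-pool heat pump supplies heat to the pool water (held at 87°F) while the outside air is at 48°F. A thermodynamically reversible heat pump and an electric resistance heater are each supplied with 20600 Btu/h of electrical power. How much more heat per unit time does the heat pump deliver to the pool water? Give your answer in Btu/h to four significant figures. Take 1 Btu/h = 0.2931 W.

268200 Btu/h

In absolute terms T_C = 282.04 K and T_H = 303.71 K, so ΔT = 21.67 K.
COP_Carnot = T_H/ΔT = 303.71/21.67 = 14.02.
The heat pump delivers Q̇_H = COP × Ẇ = 288800 Btu/h; the resistance heater delivers Ẇ = 20600 Btu/h.
Extra = (COP − 1)·Ẇ = 268200 Btu/h.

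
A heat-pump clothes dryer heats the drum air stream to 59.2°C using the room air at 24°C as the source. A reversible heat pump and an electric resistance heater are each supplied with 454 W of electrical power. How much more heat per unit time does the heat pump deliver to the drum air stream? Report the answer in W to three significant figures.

3830 W

In absolute terms T_C = 297.15 K and T_H = 332.35 K, so ΔT = 35.20 K.
COP_Carnot = T_H/ΔT = 332.35/35.20 = 9.442.
The heat pump delivers Q̇_H = COP × Ẇ = 4287 W; the resistance heater delivers Ẇ = 454.0 W.
Extra = (COP − 1)·Ẇ = 3833 W.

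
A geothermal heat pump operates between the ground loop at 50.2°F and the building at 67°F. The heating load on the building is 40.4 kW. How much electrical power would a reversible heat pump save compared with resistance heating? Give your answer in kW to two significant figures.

39 kW

In absolute terms T_C = 283.26 K and T_H = 292.59 K, so ΔT = 9.333 K.
COP_Carnot = T_H/ΔT = 292.59/9.333 = 31.35.
Resistance heating needs Ẇ_res = Q̇_H = 40.40 kW; the reversible heat pump needs only Ẇ_hp = Q̇_H/COP = 1.289 kW.
Saving = 40.40 − 1.289 = 39.11 kW.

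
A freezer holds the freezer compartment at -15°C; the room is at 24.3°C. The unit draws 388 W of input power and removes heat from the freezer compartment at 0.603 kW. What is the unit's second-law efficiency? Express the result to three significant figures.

Converting, Q̇_C = 0.6030 kW = 603.0 W, so COP_actual = Q̇_C/Ẇ = 603.0/388.0 = 1.554.
In absolute terms T_C = 258.15 K and T_H = 297.45 K, so ΔT = 39.30 K.
COP_Carnot = T_C/ΔT = 258.15/39.30 = 6.569.
η_II = COP_actual/COP_Carnot = 1.554/6.569 = 0.2366.

0.237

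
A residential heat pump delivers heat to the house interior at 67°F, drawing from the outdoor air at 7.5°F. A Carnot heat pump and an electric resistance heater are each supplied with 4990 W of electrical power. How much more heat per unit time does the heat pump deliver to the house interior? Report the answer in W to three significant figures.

In absolute terms T_C = 259.54 K and T_H = 292.59 K, so ΔT = 33.06 K.
COP_Carnot = T_H/ΔT = 292.59/33.06 = 8.852.
The heat pump delivers Q̇_H = COP × Ẇ = 44170 W; the resistance heater delivers Ẇ = 4990 W.
Extra = (COP − 1)·Ẇ = 39180 W.

39200 W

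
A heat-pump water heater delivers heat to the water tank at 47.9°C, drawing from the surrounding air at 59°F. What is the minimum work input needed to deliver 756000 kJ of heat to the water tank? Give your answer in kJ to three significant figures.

In absolute terms T_C = 288.15 K and T_H = 321.05 K, so ΔT = 32.90 K.
The reversible limit is COP_HP = T_H/ΔT = 9.758, so W_min = Q_H/COP = Q_H·ΔT/T_H.
W_min = 756000 × 32.90/321.05 = 77470 kJ.

77500 kJ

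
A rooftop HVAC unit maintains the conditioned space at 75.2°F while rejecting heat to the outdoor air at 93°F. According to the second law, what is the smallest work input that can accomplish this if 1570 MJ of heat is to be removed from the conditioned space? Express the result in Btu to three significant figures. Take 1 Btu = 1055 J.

In absolute terms T_C = 297.15 K and T_H = 307.04 K, so ΔT = 9.889 K.
The reversible limit is COP_R = T_C/ΔT = 30.05, so W_min = Q_C/COP = Q_C·ΔT/T_C.
W_min = 1570 × 9.889/297.15 = 52.25 MJ = 49520 Btu.

49500 Btu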